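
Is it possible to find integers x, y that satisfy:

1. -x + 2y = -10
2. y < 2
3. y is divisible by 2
Yes

Take x = 10, y = 0. Substituting into each constraint:
  (1) (-10) + 2(0) = -10 ✓
  (2) 0 < 2 ✓
  (3) 0 = 2 × 0, remainder 0 ✓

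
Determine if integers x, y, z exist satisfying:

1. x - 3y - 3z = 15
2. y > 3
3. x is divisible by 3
Yes

Take x = 0, y = 4, z = -9. Substituting into each constraint:
  (1) 0 - 3(4) - 3(-9) = 15 ✓
  (2) 4 > 3 ✓
  (3) 0 = 3 × 0, remainder 0 ✓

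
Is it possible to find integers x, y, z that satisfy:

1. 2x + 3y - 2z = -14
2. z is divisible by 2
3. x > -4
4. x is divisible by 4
Yes

Take x = 0, y = -2, z = 4. Substituting into each constraint:
  (1) 2(0) + 3(-2) - 2(4) = -14 ✓
  (2) 4 = 2 × 2, remainder 0 ✓
  (3) 0 > -4 ✓
  (4) 0 = 4 × 0, remainder 0 ✓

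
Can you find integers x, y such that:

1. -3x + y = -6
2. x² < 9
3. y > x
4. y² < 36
No

A contradictory subset is {-3x + y = -6, x² < 9, y > x}. No integer assignment can satisfy these jointly:

  - -3x + y = -6: is a linear equation tying the variables together
  - x² < 9: restricts x to |x| ≤ 2
  - y > x: bounds one variable relative to another variable

The bounds confine x to {-2, -1, 0, 1, 2}. For each value, substitute into the equation:
  • x = -2: the equation forces y = -12, but y > x fails since -12 ≤ -2.
  • x = -1: the equation forces y = -9, but y > x fails since -9 ≤ -1.
  • x = 0: the equation forces y = -6, but y > x fails since -6 ≤ 0.
  • x = 1: the equation forces y = -3, but y > x fails since -3 ≤ 1.
  • x = 2: the equation forces y = 0, but y > x fails since 0 ≤ 2.
Every case fails, so no integer solution exists.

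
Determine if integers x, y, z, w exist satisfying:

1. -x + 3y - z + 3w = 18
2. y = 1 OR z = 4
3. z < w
Yes

Take x = -12, y = 1, z = 0, w = 1. Substituting into each constraint:
  (1) 12 + 3(1) + 0 + 3(1) = 18 ✓
  (2) y = 1, target 1 ✓ (first branch holds)
  (3) 0 < 1 ✓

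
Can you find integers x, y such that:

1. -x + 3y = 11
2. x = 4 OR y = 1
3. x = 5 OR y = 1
Yes

Take x = -8, y = 1. Substituting into each constraint:
  (1) 8 + 3(1) = 11 ✓
  (2) y = 1, target 1 ✓ (second branch holds)
  (3) y = 1, target 1 ✓ (second branch holds)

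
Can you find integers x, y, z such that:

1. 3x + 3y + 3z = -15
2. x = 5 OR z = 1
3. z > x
Yes

Take x = 0, y = -6, z = 1. Substituting into each constraint:
  (1) 3(0) + 3(-6) + 3(1) = -15 ✓
  (2) z = 1, target 1 ✓ (second branch holds)
  (3) 1 > 0 ✓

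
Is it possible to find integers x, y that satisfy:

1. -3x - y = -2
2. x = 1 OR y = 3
Yes

Take x = 1, y = -1. Substituting into each constraint:
  (1) -3(1) + 1 = -2 ✓
  (2) x = 1, target 1 ✓ (first branch holds)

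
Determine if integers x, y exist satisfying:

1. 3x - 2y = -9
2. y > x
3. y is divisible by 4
Yes

Take x = -3, y = 0. Substituting into each constraint:
  (1) 3(-3) - 2(0) = -9 ✓
  (2) 0 > -3 ✓
  (3) 0 = 4 × 0, remainder 0 ✓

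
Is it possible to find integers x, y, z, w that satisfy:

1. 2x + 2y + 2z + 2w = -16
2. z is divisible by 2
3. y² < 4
Yes

Take x = 0, y = 0, z = 0, w = -8. Substituting into each constraint:
  (1) 2(0) + 2(0) + 2(0) + 2(-8) = -16 ✓
  (2) 0 = 2 × 0, remainder 0 ✓
  (3) y² = (0)² = 0, and 0 < 4 ✓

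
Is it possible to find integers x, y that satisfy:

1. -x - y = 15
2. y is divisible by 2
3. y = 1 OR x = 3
Yes

Take x = 3, y = -18. Substituting into each constraint:
  (1) (-3) + 18 = 15 ✓
  (2) -18 = 2 × -9, remainder 0 ✓
  (3) x = 3, target 3 ✓ (second branch holds)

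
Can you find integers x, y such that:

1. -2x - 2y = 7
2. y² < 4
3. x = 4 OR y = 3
No

Even the single constraint (-2x - 2y = 7) is infeasible over the integers.

  - -2x - 2y = 7: every term on the left is divisible by 2, so the LHS ≡ 0 (mod 2), but the RHS 7 is not — no integer solution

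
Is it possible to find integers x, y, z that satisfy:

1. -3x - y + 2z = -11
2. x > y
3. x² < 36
Yes

Take x = 0, y = -1, z = -6. Substituting into each constraint:
  (1) -3(0) + 1 + 2(-6) = -11 ✓
  (2) 0 > -1 ✓
  (3) x² = (0)² = 0, and 0 < 36 ✓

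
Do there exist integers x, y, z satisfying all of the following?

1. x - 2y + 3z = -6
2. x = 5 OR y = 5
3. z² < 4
Yes

Take x = 5, y = 4, z = -1. Substituting into each constraint:
  (1) 5 - 2(4) + 3(-1) = -6 ✓
  (2) x = 5, target 5 ✓ (first branch holds)
  (3) z² = (-1)² = 1, and 1 < 4 ✓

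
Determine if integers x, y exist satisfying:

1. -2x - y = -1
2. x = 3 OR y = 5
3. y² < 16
No

The full constraint system is jointly infeasible over the integers. Each constraint and what it forces:

  - -2x - y = -1: is a linear equation tying the variables together
  - x = 3 OR y = 5: forces a choice: either x = 3 or y = 5
  - y² < 16: restricts y to |y| ≤ 3

Split on the disjunction (x = 3 OR y = 5):
  • If x = 3: the equation forces y = -5, but y² < 16 requires |y| ≤ 3.
  • If y = 5: this contradicts y² < 16, which requires |y| ≤ 3.
Both branches are infeasible, so the system has no integer solution.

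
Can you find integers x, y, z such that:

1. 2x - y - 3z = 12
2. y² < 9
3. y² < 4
Yes

Take x = 0, y = 0, z = -4. Substituting into each constraint:
  (1) 2(0) + 0 - 3(-4) = 12 ✓
  (2) y² = (0)² = 0, and 0 < 9 ✓
  (3) y² = (0)² = 0, and 0 < 4 ✓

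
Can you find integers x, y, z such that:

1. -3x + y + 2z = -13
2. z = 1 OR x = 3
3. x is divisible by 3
Yes

Take x = 3, y = 0, z = -2. Substituting into each constraint:
  (1) -3(3) + 0 + 2(-2) = -13 ✓
  (2) x = 3, target 3 ✓ (second branch holds)
  (3) 3 = 3 × 1, remainder 0 ✓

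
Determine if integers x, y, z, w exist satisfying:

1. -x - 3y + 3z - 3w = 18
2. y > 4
Yes

Take x = 0, y = 5, z = 0, w = -11. Substituting into each constraint:
  (1) 0 - 3(5) + 3(0) - 3(-11) = 18 ✓
  (2) 5 > 4 ✓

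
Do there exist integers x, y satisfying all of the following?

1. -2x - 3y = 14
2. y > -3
Yes

Take x = -7, y = 0. Substituting into each constraint:
  (1) -2(-7) - 3(0) = 14 ✓
  (2) 0 > -3 ✓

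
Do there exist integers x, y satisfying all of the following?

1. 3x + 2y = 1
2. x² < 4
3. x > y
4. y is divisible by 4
No

The full constraint system is jointly infeasible over the integers. Each constraint and what it forces:

  - 3x + 2y = 1: is a linear equation tying the variables together
  - x² < 4: restricts x to |x| ≤ 1
  - x > y: bounds one variable relative to another variable
  - y is divisible by 4: restricts y to multiples of 4

The bounds confine x to {-1, 0, 1}. For each value, substitute into the equation:
  • x = -1: the equation forces y = 2, but 4 does not divide 2.
  • x = 0: the equation gives 2y = 1, so y would not be an integer.
  • x = 1: the equation forces y = -1, but 4 does not divide -1.
Every case fails, so no integer solution exists.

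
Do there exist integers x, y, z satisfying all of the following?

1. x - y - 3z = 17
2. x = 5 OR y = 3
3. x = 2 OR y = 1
Yes

Take x = 2, y = 3, z = -6. Substituting into each constraint:
  (1) 2 + (-3) - 3(-6) = 17 ✓
  (2) y = 3, target 3 ✓ (second branch holds)
  (3) x = 2, target 2 ✓ (first branch holds)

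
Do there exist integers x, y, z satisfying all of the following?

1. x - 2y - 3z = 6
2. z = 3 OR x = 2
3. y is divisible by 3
Yes

Take x = -3, y = -9, z = 3. Substituting into each constraint:
  (1) (-3) - 2(-9) - 3(3) = 6 ✓
  (2) z = 3, target 3 ✓ (first branch holds)
  (3) -9 = 3 × -3, remainder 0 ✓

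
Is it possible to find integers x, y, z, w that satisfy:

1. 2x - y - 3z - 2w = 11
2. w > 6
Yes

Take x = 0, y = -25, z = 0, w = 7. Substituting into each constraint:
  (1) 2(0) + 25 - 3(0) - 2(7) = 11 ✓
  (2) 7 > 6 ✓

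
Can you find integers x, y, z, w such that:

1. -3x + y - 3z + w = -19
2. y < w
Yes

Take x = 6, y = -1, z = 0, w = 0. Substituting into each constraint:
  (1) -3(6) + (-1) - 3(0) + 0 = -19 ✓
  (2) -1 < 0 ✓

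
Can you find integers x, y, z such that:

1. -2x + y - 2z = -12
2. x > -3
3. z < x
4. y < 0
Yes

Take x = 1, y = -10, z = 0. Substituting into each constraint:
  (1) -2(1) + (-10) - 2(0) = -12 ✓
  (2) 1 > -3 ✓
  (3) 0 < 1 ✓
  (4) -10 < 0 ✓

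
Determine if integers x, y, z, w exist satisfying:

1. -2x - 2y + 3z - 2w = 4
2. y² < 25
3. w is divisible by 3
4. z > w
Yes

Take x = 0, y = 1, z = 2, w = 0. Substituting into each constraint:
  (1) -2(0) - 2(1) + 3(2) - 2(0) = 4 ✓
  (2) y² = (1)² = 1, and 1 < 25 ✓
  (3) 0 = 3 × 0, remainder 0 ✓
  (4) 2 > 0 ✓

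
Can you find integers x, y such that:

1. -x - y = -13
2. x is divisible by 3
Yes

Take x = 0, y = 13. Substituting into each constraint:
  (1) 0 + (-13) = -13 ✓
  (2) 0 = 3 × 0, remainder 0 ✓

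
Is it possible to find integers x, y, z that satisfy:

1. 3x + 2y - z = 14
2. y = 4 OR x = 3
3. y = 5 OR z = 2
Yes

Take x = 3, y = 5, z = 5. Substituting into each constraint:
  (1) 3(3) + 2(5) + (-5) = 14 ✓
  (2) x = 3, target 3 ✓ (second branch holds)
  (3) y = 5, target 5 ✓ (first branch holds)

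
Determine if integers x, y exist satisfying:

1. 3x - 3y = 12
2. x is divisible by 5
Yes

Take x = 0, y = -4. Substituting into each constraint:
  (1) 3(0) - 3(-4) = 12 ✓
  (2) 0 = 5 × 0, remainder 0 ✓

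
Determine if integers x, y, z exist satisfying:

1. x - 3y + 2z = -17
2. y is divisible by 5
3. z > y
Yes

Take x = -19, y = 0, z = 1. Substituting into each constraint:
  (1) (-19) - 3(0) + 2(1) = -17 ✓
  (2) 0 = 5 × 0, remainder 0 ✓
  (3) 1 > 0 ✓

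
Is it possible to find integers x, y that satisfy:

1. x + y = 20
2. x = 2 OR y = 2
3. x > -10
Yes

Take x = 18, y = 2. Substituting into each constraint:
  (1) 18 + 2 = 20 ✓
  (2) y = 2, target 2 ✓ (second branch holds)
  (3) 18 > -10 ✓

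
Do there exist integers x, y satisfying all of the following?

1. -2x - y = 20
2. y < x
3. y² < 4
No

The full constraint system is jointly infeasible over the integers. Each constraint and what it forces:

  - -2x - y = 20: is a linear equation tying the variables together
  - y < x: bounds one variable relative to another variable
  - y² < 4: restricts y to |y| ≤ 1

Propagating the comparison: x > y and y ≥ -1 give x ≥ 0. Range argument: with x ∈ [0, ∞], y ∈ [-1, 1], the left side of the equation is at most 1, but the right side is 20 > 1. No integer solution exists.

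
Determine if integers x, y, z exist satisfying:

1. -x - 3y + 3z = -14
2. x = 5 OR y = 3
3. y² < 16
Yes

Take x = 5, y = 0, z = -3. Substituting into each constraint:
  (1) (-5) - 3(0) + 3(-3) = -14 ✓
  (2) x = 5, target 5 ✓ (first branch holds)
  (3) y² = (0)² = 0, and 0 < 16 ✓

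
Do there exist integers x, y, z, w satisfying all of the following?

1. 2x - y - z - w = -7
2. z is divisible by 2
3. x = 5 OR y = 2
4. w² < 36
Yes

Take x = 0, y = 2, z = 0, w = 5. Substituting into each constraint:
  (1) 2(0) + (-2) + 0 + (-5) = -7 ✓
  (2) 0 = 2 × 0, remainder 0 ✓
  (3) y = 2, target 2 ✓ (second branch holds)
  (4) w² = (5)² = 25, and 25 < 36 ✓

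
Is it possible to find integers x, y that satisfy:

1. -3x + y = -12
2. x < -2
Yes

Take x = -3, y = -21. Substituting into each constraint:
  (1) -3(-3) + (-21) = -12 ✓
  (2) -3 < -2 ✓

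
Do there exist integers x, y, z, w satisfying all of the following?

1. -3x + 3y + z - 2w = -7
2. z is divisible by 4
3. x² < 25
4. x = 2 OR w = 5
Yes

Take x = 2, y = 1, z = 0, w = 2. Substituting into each constraint:
  (1) -3(2) + 3(1) + 0 - 2(2) = -7 ✓
  (2) 0 = 4 × 0, remainder 0 ✓
  (3) x² = (2)² = 4, and 4 < 25 ✓
  (4) x = 2, target 2 ✓ (first branch holds)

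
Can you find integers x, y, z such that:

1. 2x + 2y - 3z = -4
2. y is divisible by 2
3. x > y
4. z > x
Yes

Take x = 1, y = 0, z = 2. Substituting into each constraint:
  (1) 2(1) + 2(0) - 3(2) = -4 ✓
  (2) 0 = 2 × 0, remainder 0 ✓
  (3) 1 > 0 ✓
  (4) 2 > 1 ✓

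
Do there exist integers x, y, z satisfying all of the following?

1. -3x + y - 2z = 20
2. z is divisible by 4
Yes

Take x = -6, y = 2, z = 0. Substituting into each constraint:
  (1) -3(-6) + 2 - 2(0) = 20 ✓
  (2) 0 = 4 × 0, remainder 0 ✓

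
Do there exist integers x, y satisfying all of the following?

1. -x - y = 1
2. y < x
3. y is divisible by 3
Yes

Take x = 2, y = -3. Substituting into each constraint:
  (1) (-2) + 3 = 1 ✓
  (2) -3 < 2 ✓
  (3) -3 = 3 × -1, remainder 0 ✓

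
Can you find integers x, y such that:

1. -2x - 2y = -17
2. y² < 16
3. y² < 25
No

Even the single constraint (-2x - 2y = -17) is infeasible over the integers.

  - -2x - 2y = -17: every term on the left is divisible by 2, so the LHS ≡ 0 (mod 2), but the RHS -17 is not — no integer solution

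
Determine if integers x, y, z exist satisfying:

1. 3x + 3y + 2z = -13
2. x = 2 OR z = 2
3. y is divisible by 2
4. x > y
No

A contradictory subset is {3x + 3y + 2z = -13, x = 2 OR z = 2, y is divisible by 2}. No integer assignment can satisfy these jointly:

  - 3x + 3y + 2z = -13: is a linear equation tying the variables together
  - x = 2 OR z = 2: forces a choice: either x = 2 or z = 2
  - y is divisible by 2: restricts y to multiples of 2

Split on the disjunction (x = 2 OR z = 2):
  • If x = 2: with x = 2, writing y = 2y', every remaining term of the linear equation is divisible by 2, so the left side is ≡ 0 (mod 2); but the right side -19 ≡ 1 (mod 2). No integers can satisfy it.
  • If z = 2: with z = 2, writing y = 2y', every remaining term of the linear equation is divisible by 3, so the left side is ≡ 0 (mod 3); but the right side -17 ≡ 1 (mod 3). No integers can satisfy it.
Both branches are infeasible, so the system has no integer solution.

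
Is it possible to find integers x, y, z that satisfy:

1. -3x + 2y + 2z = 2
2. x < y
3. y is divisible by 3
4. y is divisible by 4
Yes

Take x = -2, y = 0, z = -2. Substituting into each constraint:
  (1) -3(-2) + 2(0) + 2(-2) = 2 ✓
  (2) -2 < 0 ✓
  (3) 0 = 3 × 0, remainder 0 ✓
  (4) 0 = 4 × 0, remainder 0 ✓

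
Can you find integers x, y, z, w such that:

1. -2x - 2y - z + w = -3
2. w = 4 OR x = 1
Yes

Take x = 0, y = 3, z = 1, w = 4. Substituting into each constraint:
  (1) -2(0) - 2(3) + (-1) + 4 = -3 ✓
  (2) w = 4, target 4 ✓ (first branch holds)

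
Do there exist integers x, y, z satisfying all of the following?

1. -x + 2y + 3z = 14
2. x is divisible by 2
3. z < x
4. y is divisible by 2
Yes

Take x = 0, y = 10, z = -2. Substituting into each constraint:
  (1) 0 + 2(10) + 3(-2) = 14 ✓
  (2) 0 = 2 × 0, remainder 0 ✓
  (3) -2 < 0 ✓
  (4) 10 = 2 × 5, remainder 0 ✓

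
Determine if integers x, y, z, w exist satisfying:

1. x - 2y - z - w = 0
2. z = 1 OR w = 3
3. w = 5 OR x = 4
Yes

Take x = 6, y = 0, z = 1, w = 5. Substituting into each constraint:
  (1) 6 - 2(0) + (-1) + (-5) = 0 ✓
  (2) z = 1, target 1 ✓ (first branch holds)
  (3) w = 5, target 5 ✓ (first branch holds)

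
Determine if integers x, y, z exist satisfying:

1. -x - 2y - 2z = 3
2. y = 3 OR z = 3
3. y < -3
Yes

Take x = -1, y = -4, z = 3. Substituting into each constraint:
  (1) 1 - 2(-4) - 2(3) = 3 ✓
  (2) z = 3, target 3 ✓ (second branch holds)
  (3) -4 < -3 ✓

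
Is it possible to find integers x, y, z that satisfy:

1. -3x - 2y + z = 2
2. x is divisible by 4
Yes

Take x = 0, y = 0, z = 2. Substituting into each constraint:
  (1) -3(0) - 2(0) + 2 = 2 ✓
  (2) 0 = 4 × 0, remainder 0 ✓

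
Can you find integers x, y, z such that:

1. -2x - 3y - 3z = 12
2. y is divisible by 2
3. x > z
Yes

Take x = 3, y = -8, z = 2. Substituting into each constraint:
  (1) -2(3) - 3(-8) - 3(2) = 12 ✓
  (2) -8 = 2 × -4, remainder 0 ✓
  (3) 3 > 2 ✓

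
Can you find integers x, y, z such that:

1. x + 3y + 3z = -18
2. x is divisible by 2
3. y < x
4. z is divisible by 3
Yes

Take x = 0, y = -3, z = -3. Substituting into each constraint:
  (1) 0 + 3(-3) + 3(-3) = -18 ✓
  (2) 0 = 2 × 0, remainder 0 ✓
  (3) -3 < 0 ✓
  (4) -3 = 3 × -1, remainder 0 ✓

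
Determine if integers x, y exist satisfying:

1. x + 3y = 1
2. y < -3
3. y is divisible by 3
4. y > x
No

A contradictory subset is {x + 3y = 1, y < -3, y > x}. No integer assignment can satisfy these jointly:

  - x + 3y = 1: is a linear equation tying the variables together
  - y < -3: bounds one variable relative to a constant
  - y > x: bounds one variable relative to another variable

Propagating the comparison: x < y and y ≤ -4 give x ≤ -5. Range argument: with x ∈ [−∞, -5], y ∈ [−∞, -4], the left side of the equation is at most -17, but the right side is 1 > -17. No integer solution exists.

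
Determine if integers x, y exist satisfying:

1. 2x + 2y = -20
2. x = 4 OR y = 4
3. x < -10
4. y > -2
Yes

Take x = -14, y = 4. Substituting into each constraint:
  (1) 2(-14) + 2(4) = -20 ✓
  (2) y = 4, target 4 ✓ (second branch holds)
  (3) -14 < -10 ✓
  (4) 4 > -2 ✓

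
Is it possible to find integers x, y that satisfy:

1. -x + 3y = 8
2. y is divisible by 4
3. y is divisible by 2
Yes

Take x = -8, y = 0. Substituting into each constraint:
  (1) 8 + 3(0) = 8 ✓
  (2) 0 = 4 × 0, remainder 0 ✓
  (3) 0 = 2 × 0, remainder 0 ✓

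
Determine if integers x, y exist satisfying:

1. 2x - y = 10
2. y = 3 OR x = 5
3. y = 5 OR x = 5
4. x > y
Yes

Take x = 5, y = 0. Substituting into each constraint:
  (1) 2(5) + 0 = 10 ✓
  (2) x = 5, target 5 ✓ (second branch holds)
  (3) x = 5, target 5 ✓ (second branch holds)
  (4) 5 > 0 ✓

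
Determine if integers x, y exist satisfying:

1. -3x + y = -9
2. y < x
Yes

Take x = 3, y = 0. Substituting into each constraint:
  (1) -3(3) + 0 = -9 ✓
  (2) 0 < 3 ✓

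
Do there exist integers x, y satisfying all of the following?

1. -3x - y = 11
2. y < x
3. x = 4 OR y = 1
Yes

Take x = 4, y = -23. Substituting into each constraint:
  (1) -3(4) + 23 = 11 ✓
  (2) -23 < 4 ✓
  (3) x = 4, target 4 ✓ (first branch holds)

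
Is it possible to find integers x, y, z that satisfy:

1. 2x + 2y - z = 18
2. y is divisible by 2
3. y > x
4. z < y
Yes

Take x = -1, y = 0, z = -20. Substituting into each constraint:
  (1) 2(-1) + 2(0) + 20 = 18 ✓
  (2) 0 = 2 × 0, remainder 0 ✓
  (3) 0 > -1 ✓
  (4) -20 < 0 ✓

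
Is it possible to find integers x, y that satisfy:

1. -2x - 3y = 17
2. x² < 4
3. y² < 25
No

The full constraint system is jointly infeasible over the integers. Each constraint and what it forces:

  - -2x - 3y = 17: is a linear equation tying the variables together
  - x² < 4: restricts x to |x| ≤ 1
  - y² < 25: restricts y to |y| ≤ 4

Range argument: with x ∈ [-1, 1], y ∈ [-4, 4], the left side of the equation is at most 14, but the right side is 17 > 14. No integer solution exists.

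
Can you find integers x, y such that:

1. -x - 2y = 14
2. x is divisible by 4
Yes

Take x = 0, y = -7. Substituting into each constraint:
  (1) 0 - 2(-7) = 14 ✓
  (2) 0 = 4 × 0, remainder 0 ✓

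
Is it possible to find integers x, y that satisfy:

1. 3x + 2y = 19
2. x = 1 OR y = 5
Yes

Take x = 1, y = 8. Substituting into each constraint:
  (1) 3(1) + 2(8) = 19 ✓
  (2) x = 1, target 1 ✓ (first branch holds)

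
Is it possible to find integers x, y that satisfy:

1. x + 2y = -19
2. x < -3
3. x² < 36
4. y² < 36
No

A contradictory subset is {x + 2y = -19, x² < 36, y² < 36}. No integer assignment can satisfy these jointly:

  - x + 2y = -19: is a linear equation tying the variables together
  - x² < 36: restricts x to |x| ≤ 5
  - y² < 36: restricts y to |y| ≤ 5

Range argument: with x ∈ [-5, 5], y ∈ [-5, 5], the left side of the equation is at least -15, but the right side is -19 < -15. No integer solution exists.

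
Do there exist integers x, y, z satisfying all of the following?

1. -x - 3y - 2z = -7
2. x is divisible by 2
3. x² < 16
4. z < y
Yes

Take x = 2, y = 3, z = -2. Substituting into each constraint:
  (1) (-2) - 3(3) - 2(-2) = -7 ✓
  (2) 2 = 2 × 1, remainder 0 ✓
  (3) x² = (2)² = 4, and 4 < 16 ✓
  (4) -2 < 3 ✓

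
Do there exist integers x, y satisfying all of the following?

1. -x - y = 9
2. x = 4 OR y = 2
Yes

Take x = 4, y = -13. Substituting into each constraint:
  (1) (-4) + 13 = 9 ✓
  (2) x = 4, target 4 ✓ (first branch holds)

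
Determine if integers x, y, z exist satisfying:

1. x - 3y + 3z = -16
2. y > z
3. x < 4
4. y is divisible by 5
Yes

Take x = -13, y = 0, z = -1. Substituting into each constraint:
  (1) (-13) - 3(0) + 3(-1) = -16 ✓
  (2) 0 > -1 ✓
  (3) -13 < 4 ✓
  (4) 0 = 5 × 0, remainder 0 ✓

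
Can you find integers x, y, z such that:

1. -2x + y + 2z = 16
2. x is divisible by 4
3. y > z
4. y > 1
Yes

Take x = -4, y = 8, z = 0. Substituting into each constraint:
  (1) -2(-4) + 8 + 2(0) = 16 ✓
  (2) -4 = 4 × -1, remainder 0 ✓
  (3) 8 > 0 ✓
  (4) 8 > 1 ✓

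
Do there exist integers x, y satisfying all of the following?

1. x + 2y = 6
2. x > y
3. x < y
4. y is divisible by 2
No

A contradictory subset is {x > y, x < y}. No integer assignment can satisfy these jointly:

  - x > y: bounds one variable relative to another variable
  - x < y: bounds one variable relative to another variable

Direct contradiction: x > y and y > x cannot both hold.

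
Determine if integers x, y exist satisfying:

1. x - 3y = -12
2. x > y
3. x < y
No

A contradictory subset is {x > y, x < y}. No integer assignment can satisfy these jointly:

  - x > y: bounds one variable relative to another variable
  - x < y: bounds one variable relative to another variable

Direct contradiction: x > y and y > x cannot both hold.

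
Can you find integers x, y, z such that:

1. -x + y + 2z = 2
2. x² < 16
Yes

Take x = 0, y = 2, z = 0. Substituting into each constraint:
  (1) 0 + 2 + 2(0) = 2 ✓
  (2) x² = (0)² = 0, and 0 < 16 ✓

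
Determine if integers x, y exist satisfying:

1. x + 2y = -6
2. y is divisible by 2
Yes

Take x = -6, y = 0. Substituting into each constraint:
  (1) (-6) + 2(0) = -6 ✓
  (2) 0 = 2 × 0, remainder 0 ✓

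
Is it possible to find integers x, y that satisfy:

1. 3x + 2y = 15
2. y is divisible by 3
Yes

Take x = 5, y = 0. Substituting into each constraint:
  (1) 3(5) + 2(0) = 15 ✓
  (2) 0 = 3 × 0, remainder 0 ✓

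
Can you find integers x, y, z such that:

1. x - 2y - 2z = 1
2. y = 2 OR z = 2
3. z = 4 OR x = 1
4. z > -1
Yes

Take x = 1, y = -2, z = 2. Substituting into each constraint:
  (1) 1 - 2(-2) - 2(2) = 1 ✓
  (2) z = 2, target 2 ✓ (second branch holds)
  (3) x = 1, target 1 ✓ (second branch holds)
  (4) 2 > -1 ✓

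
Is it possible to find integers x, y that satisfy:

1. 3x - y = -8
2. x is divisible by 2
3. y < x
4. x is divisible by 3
Yes

Take x = -6, y = -10. Substituting into each constraint:
  (1) 3(-6) + 10 = -8 ✓
  (2) -6 = 2 × -3, remainder 0 ✓
  (3) -10 < -6 ✓
  (4) -6 = 3 × -2, remainder 0 ✓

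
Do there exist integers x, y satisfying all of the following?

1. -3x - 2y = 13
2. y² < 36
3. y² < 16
Yes

Take x = -5, y = 1. Substituting into each constraint:
  (1) -3(-5) - 2(1) = 13 ✓
  (2) y² = (1)² = 1, and 1 < 36 ✓
  (3) y² = (1)² = 1, and 1 < 16 ✓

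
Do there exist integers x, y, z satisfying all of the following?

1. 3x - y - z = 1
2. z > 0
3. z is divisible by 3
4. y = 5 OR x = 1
Yes

Take x = 1, y = -1, z = 3. Substituting into each constraint:
  (1) 3(1) + 1 + (-3) = 1 ✓
  (2) 3 > 0 ✓
  (3) 3 = 3 × 1, remainder 0 ✓
  (4) x = 1, target 1 ✓ (second branch holds)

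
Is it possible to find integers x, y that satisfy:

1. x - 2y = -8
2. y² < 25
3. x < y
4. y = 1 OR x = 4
Yes

Take x = -6, y = 1. Substituting into each constraint:
  (1) (-6) - 2(1) = -8 ✓
  (2) y² = (1)² = 1, and 1 < 25 ✓
  (3) -6 < 1 ✓
  (4) y = 1, target 1 ✓ (first branch holds)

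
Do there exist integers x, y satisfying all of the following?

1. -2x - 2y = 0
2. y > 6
Yes

Take x = -7, y = 7. Substituting into each constraint:
  (1) -2(-7) - 2(7) = 0 ✓
  (2) 7 > 6 ✓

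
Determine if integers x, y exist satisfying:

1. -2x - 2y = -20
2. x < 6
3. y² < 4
No

The full constraint system is jointly infeasible over the integers. Each constraint and what it forces:

  - -2x - 2y = -20: is a linear equation tying the variables together
  - x < 6: bounds one variable relative to a constant
  - y² < 4: restricts y to |y| ≤ 1

Range argument: with x ∈ [−∞, 5], y ∈ [-1, 1], the left side of the equation is at least -12, but the right side is -20 < -12. No integer solution exists.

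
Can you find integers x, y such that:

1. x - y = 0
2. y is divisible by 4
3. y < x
No

A contradictory subset is {x - y = 0, y < x}. No integer assignment can satisfy these jointly:

  - x - y = 0: is a linear equation tying the variables together
  - y < x: bounds one variable relative to another variable

From the equation, x − y = 0, i.e. x − y = 0; but x > y requires x − y ≥ 1. Contradiction.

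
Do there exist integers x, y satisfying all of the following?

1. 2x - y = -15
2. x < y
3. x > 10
Yes

Take x = 11, y = 37. Substituting into each constraint:
  (1) 2(11) + (-37) = -15 ✓
  (2) 11 < 37 ✓
  (3) 11 > 10 ✓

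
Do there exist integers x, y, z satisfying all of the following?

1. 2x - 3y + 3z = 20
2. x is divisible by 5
Yes

Take x = 25, y = 9, z = -1. Substituting into each constraint:
  (1) 2(25) - 3(9) + 3(-1) = 20 ✓
  (2) 25 = 5 × 5, remainder 0 ✓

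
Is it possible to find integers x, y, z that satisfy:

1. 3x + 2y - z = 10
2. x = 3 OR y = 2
Yes

Take x = 2, y = 2, z = 0. Substituting into each constraint:
  (1) 3(2) + 2(2) + 0 = 10 ✓
  (2) y = 2, target 2 ✓ (second branch holds)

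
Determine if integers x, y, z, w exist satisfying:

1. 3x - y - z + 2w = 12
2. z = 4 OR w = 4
Yes

Take x = 0, y = -4, z = 0, w = 4. Substituting into each constraint:
  (1) 3(0) + 4 + 0 + 2(4) = 12 ✓
  (2) w = 4, target 4 ✓ (second branch holds)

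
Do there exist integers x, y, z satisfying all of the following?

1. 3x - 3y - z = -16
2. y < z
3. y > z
No

A contradictory subset is {y < z, y > z}. No integer assignment can satisfy these jointly:

  - y < z: bounds one variable relative to another variable
  - y > z: bounds one variable relative to another variable

Direct contradiction: z > y and y > z cannot both hold.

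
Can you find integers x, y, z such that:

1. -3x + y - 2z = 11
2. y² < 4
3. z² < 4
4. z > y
Yes

Take x = -4, y = -1, z = 0. Substituting into each constraint:
  (1) -3(-4) + (-1) - 2(0) = 11 ✓
  (2) y² = (-1)² = 1, and 1 < 4 ✓
  (3) z² = (0)² = 0, and 0 < 4 ✓
  (4) 0 > -1 ✓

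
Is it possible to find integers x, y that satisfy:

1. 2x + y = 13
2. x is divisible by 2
Yes

Take x = 0, y = 13. Substituting into each constraint:
  (1) 2(0) + 13 = 13 ✓
  (2) 0 = 2 × 0, remainder 0 ✓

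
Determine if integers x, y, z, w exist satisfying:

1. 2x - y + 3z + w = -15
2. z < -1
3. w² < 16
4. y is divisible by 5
Yes

Take x = -3, y = 0, z = -3, w = 0. Substituting into each constraint:
  (1) 2(-3) + 0 + 3(-3) + 0 = -15 ✓
  (2) -3 < -1 ✓
  (3) w² = (0)² = 0, and 0 < 16 ✓
  (4) 0 = 5 × 0, remainder 0 ✓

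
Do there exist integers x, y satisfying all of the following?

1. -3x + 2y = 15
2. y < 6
Yes

Take x = -3, y = 3. Substituting into each constraint:
  (1) -3(-3) + 2(3) = 15 ✓
  (2) 3 < 6 ✓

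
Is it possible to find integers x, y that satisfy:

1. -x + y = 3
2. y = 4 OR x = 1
Yes

Take x = 1, y = 4. Substituting into each constraint:
  (1) (-1) + 4 = 3 ✓
  (2) y = 4, target 4 ✓ (first branch holds)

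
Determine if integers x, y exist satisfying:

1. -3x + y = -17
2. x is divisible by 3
Yes

Take x = 0, y = -17. Substituting into each constraint:
  (1) -3(0) + (-17) = -17 ✓
  (2) 0 = 3 × 0, remainder 0 ✓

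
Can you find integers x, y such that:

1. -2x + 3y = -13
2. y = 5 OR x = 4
Yes

Take x = 14, y = 5. Substituting into each constraint:
  (1) -2(14) + 3(5) = -13 ✓
  (2) y = 5, target 5 ✓ (first branch holds)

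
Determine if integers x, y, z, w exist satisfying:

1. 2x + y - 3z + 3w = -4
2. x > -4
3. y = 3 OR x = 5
Yes

Take x = 1, y = 3, z = 3, w = 0. Substituting into each constraint:
  (1) 2(1) + 3 - 3(3) + 3(0) = -4 ✓
  (2) 1 > -4 ✓
  (3) y = 3, target 3 ✓ (first branch holds)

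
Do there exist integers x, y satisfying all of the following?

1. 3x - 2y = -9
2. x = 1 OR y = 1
Yes

Take x = 1, y = 6. Substituting into each constraint:
  (1) 3(1) - 2(6) = -9 ✓
  (2) x = 1, target 1 ✓ (first branch holds)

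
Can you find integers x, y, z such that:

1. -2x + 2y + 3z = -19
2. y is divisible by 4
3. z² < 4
Yes

Take x = 11, y = 0, z = 1. Substituting into each constraint:
  (1) -2(11) + 2(0) + 3(1) = -19 ✓
  (2) 0 = 4 × 0, remainder 0 ✓
  (3) z² = (1)² = 1, and 1 < 4 ✓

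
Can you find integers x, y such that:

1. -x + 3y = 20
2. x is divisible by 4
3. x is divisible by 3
No

A contradictory subset is {-x + 3y = 20, x is divisible by 3}. No integer assignment can satisfy these jointly:

  - -x + 3y = 20: is a linear equation tying the variables together
  - x is divisible by 3: restricts x to multiples of 3

Modular obstruction: writing x = 3x', every remaining term of the linear equation is divisible by 3, so the left side is ≡ 0 (mod 3); but the right side 20 ≡ 2 (mod 3). No integers can satisfy it.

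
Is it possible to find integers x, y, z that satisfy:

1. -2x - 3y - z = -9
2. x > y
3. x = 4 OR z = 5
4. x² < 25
Yes

Take x = 4, y = 3, z = -8. Substituting into each constraint:
  (1) -2(4) - 3(3) + 8 = -9 ✓
  (2) 4 > 3 ✓
  (3) x = 4, target 4 ✓ (first branch holds)
  (4) x² = (4)² = 16, and 16 < 25 ✓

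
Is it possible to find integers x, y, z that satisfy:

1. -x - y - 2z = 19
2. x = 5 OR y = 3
Yes

Take x = 5, y = 0, z = -12. Substituting into each constraint:
  (1) (-5) + 0 - 2(-12) = 19 ✓
  (2) x = 5, target 5 ✓ (first branch holds)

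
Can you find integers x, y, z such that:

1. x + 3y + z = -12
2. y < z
Yes

Take x = -9, y = -1, z = 0. Substituting into each constraint:
  (1) (-9) + 3(-1) + 0 = -12 ✓
  (2) -1 < 0 ✓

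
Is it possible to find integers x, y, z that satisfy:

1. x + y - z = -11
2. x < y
Yes

Take x = 0, y = 1, z = 12. Substituting into each constraint:
  (1) 0 + 1 + (-12) = -11 ✓
  (2) 0 < 1 ✓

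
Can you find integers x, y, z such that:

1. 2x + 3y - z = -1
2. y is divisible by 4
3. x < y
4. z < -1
Yes

Take x = -2, y = 0, z = -3. Substituting into each constraint:
  (1) 2(-2) + 3(0) + 3 = -1 ✓
  (2) 0 = 4 × 0, remainder 0 ✓
  (3) -2 < 0 ✓
  (4) -3 < -1 ✓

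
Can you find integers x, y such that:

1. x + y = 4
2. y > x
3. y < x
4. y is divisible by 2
No

A contradictory subset is {y > x, y < x}. No integer assignment can satisfy these jointly:

  - y > x: bounds one variable relative to another variable
  - y < x: bounds one variable relative to another variable

Direct contradiction: y > x and x > y cannot both hold.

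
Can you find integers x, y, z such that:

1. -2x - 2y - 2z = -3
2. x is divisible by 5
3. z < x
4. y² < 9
No

Even the single constraint (-2x - 2y - 2z = -3) is infeasible over the integers.

  - -2x - 2y - 2z = -3: every term on the left is divisible by 2, so the LHS ≡ 0 (mod 2), but the RHS -3 is not — no integer solution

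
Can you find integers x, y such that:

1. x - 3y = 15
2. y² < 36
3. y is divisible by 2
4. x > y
Yes

Take x = 15, y = 0. Substituting into each constraint:
  (1) 15 - 3(0) = 15 ✓
  (2) y² = (0)² = 0, and 0 < 36 ✓
  (3) 0 = 2 × 0, remainder 0 ✓
  (4) 15 > 0 ✓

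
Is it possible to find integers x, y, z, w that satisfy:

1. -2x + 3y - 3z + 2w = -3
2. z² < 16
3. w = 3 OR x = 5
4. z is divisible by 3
Yes

Take x = 6, y = 1, z = 0, w = 3. Substituting into each constraint:
  (1) -2(6) + 3(1) - 3(0) + 2(3) = -3 ✓
  (2) z² = (0)² = 0, and 0 < 16 ✓
  (3) w = 3, target 3 ✓ (first branch holds)
  (4) 0 = 3 × 0, remainder 0 ✓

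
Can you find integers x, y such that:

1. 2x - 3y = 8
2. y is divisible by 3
Yes

Take x = 4, y = 0. Substituting into each constraint:
  (1) 2(4) - 3(0) = 8 ✓
  (2) 0 = 3 × 0, remainder 0 ✓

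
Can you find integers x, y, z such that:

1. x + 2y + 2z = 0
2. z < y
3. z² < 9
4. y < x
Yes

Take x = 2, y = 0, z = -1. Substituting into each constraint:
  (1) 2 + 2(0) + 2(-1) = 0 ✓
  (2) -1 < 0 ✓
  (3) z² = (-1)² = 1, and 1 < 9 ✓
  (4) 0 < 2 ✓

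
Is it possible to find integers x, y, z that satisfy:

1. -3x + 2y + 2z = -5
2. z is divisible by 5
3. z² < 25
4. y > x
Yes

Take x = 7, y = 8, z = 0. Substituting into each constraint:
  (1) -3(7) + 2(8) + 2(0) = -5 ✓
  (2) 0 = 5 × 0, remainder 0 ✓
  (3) z² = (0)² = 0, and 0 < 25 ✓
  (4) 8 > 7 ✓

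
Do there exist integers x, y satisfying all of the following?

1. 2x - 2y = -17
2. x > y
No

Even the single constraint (2x - 2y = -17) is infeasible over the integers.

  - 2x - 2y = -17: every term on the left is divisible by 2, so the LHS ≡ 0 (mod 2), but the RHS -17 is not — no integer solution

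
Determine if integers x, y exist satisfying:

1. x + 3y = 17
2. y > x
Yes

Take x = 2, y = 5. Substituting into each constraint:
  (1) 2 + 3(5) = 17 ✓
  (2) 5 > 2 ✓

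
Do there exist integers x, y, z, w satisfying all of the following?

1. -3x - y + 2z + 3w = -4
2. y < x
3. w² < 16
Yes

Take x = 2, y = 1, z = 0, w = 1. Substituting into each constraint:
  (1) -3(2) + (-1) + 2(0) + 3(1) = -4 ✓
  (2) 1 < 2 ✓
  (3) w² = (1)² = 1, and 1 < 16 ✓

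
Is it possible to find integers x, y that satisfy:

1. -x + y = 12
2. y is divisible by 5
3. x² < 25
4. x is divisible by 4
No

The full constraint system is jointly infeasible over the integers. Each constraint and what it forces:

  - -x + y = 12: is a linear equation tying the variables together
  - y is divisible by 5: restricts y to multiples of 5
  - x² < 25: restricts x to |x| ≤ 4
  - x is divisible by 4: restricts x to multiples of 4

The bounds confine x to {-4, 0, 4} with 4 | x. For each value, substitute into the equation:
  • x = -4: the equation forces y = 8, but 5 does not divide 8.
  • x = 0: the equation forces y = 12, but 5 does not divide 12.
  • x = 4: the equation forces y = 16, but 5 does not divide 16.
Every case fails, so no integer solution exists.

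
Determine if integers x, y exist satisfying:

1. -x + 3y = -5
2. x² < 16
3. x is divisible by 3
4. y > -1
No

A contradictory subset is {-x + 3y = -5, x is divisible by 3}. No integer assignment can satisfy these jointly:

  - -x + 3y = -5: is a linear equation tying the variables together
  - x is divisible by 3: restricts x to multiples of 3

Modular obstruction: writing x = 3x', every remaining term of the linear equation is divisible by 3, so the left side is ≡ 0 (mod 3); but the right side -5 ≡ 1 (mod 3). No integers can satisfy it.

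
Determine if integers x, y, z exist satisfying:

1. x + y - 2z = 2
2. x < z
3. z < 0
Yes

Take x = -2, y = 2, z = -1. Substituting into each constraint:
  (1) (-2) + 2 - 2(-1) = 2 ✓
  (2) -2 < -1 ✓
  (3) -1 < 0 ✓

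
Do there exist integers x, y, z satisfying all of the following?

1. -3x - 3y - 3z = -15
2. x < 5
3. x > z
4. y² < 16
Yes

Take x = 3, y = 0, z = 2. Substituting into each constraint:
  (1) -3(3) - 3(0) - 3(2) = -15 ✓
  (2) 3 < 5 ✓
  (3) 3 > 2 ✓
  (4) y² = (0)² = 0, and 0 < 16 ✓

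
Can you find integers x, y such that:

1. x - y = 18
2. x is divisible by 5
Yes

Take x = 0, y = -18. Substituting into each constraint:
  (1) 0 + 18 = 18 ✓
  (2) 0 = 5 × 0, remainder 0 ✓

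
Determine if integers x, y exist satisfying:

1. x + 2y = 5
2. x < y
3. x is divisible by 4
No

A contradictory subset is {x + 2y = 5, x is divisible by 4}. No integer assignment can satisfy these jointly:

  - x + 2y = 5: is a linear equation tying the variables together
  - x is divisible by 4: restricts x to multiples of 4

Modular obstruction: writing x = 4x', every remaining term of the linear equation is divisible by 2, so the left side is ≡ 0 (mod 2); but the right side 5 ≡ 1 (mod 2). No integers can satisfy it.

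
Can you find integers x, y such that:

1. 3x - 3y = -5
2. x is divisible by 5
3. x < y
No

Even the single constraint (3x - 3y = -5) is infeasible over the integers.

  - 3x - 3y = -5: every term on the left is divisible by 3, so the LHS ≡ 0 (mod 3), but the RHS -5 is not — no integer solution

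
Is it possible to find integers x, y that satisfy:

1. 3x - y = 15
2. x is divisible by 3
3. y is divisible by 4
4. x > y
Yes

Take x = -3, y = -24. Substituting into each constraint:
  (1) 3(-3) + 24 = 15 ✓
  (2) -3 = 3 × -1, remainder 0 ✓
  (3) -24 = 4 × -6, remainder 0 ✓
  (4) -3 > -24 ✓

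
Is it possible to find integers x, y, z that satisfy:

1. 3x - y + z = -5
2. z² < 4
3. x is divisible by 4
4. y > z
Yes

Take x = 0, y = 5, z = 0. Substituting into each constraint:
  (1) 3(0) + (-5) + 0 = -5 ✓
  (2) z² = (0)² = 0, and 0 < 4 ✓
  (3) 0 = 4 × 0, remainder 0 ✓
  (4) 5 > 0 ✓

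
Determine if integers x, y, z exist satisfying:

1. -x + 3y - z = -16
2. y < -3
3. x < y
Yes

Take x = -5, y = -4, z = 9. Substituting into each constraint:
  (1) 5 + 3(-4) + (-9) = -16 ✓
  (2) -4 < -3 ✓
  (3) -5 < -4 ✓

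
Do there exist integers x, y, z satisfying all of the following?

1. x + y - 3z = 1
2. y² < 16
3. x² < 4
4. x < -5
No

A contradictory subset is {x² < 4, x < -5}. No integer assignment can satisfy these jointly:

  - x² < 4: restricts x to |x| ≤ 1
  - x < -5: bounds one variable relative to a constant

Direct contradiction: the bounds on x require x ≥ -1 and x ≤ -6 simultaneously, which is empty.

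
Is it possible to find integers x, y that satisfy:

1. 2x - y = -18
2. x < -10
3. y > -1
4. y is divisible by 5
No

A contradictory subset is {2x - y = -18, x < -10, y > -1}. No integer assignment can satisfy these jointly:

  - 2x - y = -18: is a linear equation tying the variables together
  - x < -10: bounds one variable relative to a constant
  - y > -1: bounds one variable relative to a constant

Range argument: with x ∈ [−∞, -11], y ∈ [0, ∞], the left side of the equation is at most -22, but the right side is -18 > -22. No integer solution exists.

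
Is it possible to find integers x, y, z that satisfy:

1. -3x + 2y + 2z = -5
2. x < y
Yes

Take x = 1, y = 2, z = -3. Substituting into each constraint:
  (1) -3(1) + 2(2) + 2(-3) = -5 ✓
  (2) 1 < 2 ✓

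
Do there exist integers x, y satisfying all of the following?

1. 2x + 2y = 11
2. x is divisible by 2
No

Even the single constraint (2x + 2y = 11) is infeasible over the integers.

  - 2x + 2y = 11: every term on the left is divisible by 2, so the LHS ≡ 0 (mod 2), but the RHS 11 is not — no integer solution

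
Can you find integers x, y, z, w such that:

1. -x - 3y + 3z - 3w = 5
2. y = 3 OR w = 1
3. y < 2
Yes

Take x = 1, y = 0, z = 3, w = 1. Substituting into each constraint:
  (1) (-1) - 3(0) + 3(3) - 3(1) = 5 ✓
  (2) w = 1, target 1 ✓ (second branch holds)
  (3) 0 < 2 ✓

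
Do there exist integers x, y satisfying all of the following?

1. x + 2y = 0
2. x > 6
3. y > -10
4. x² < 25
No

A contradictory subset is {x > 6, x² < 25}. No integer assignment can satisfy these jointly:

  - x > 6: bounds one variable relative to a constant
  - x² < 25: restricts x to |x| ≤ 4

Direct contradiction: the bounds on x require x ≥ 7 and x ≤ 4 simultaneously, which is empty.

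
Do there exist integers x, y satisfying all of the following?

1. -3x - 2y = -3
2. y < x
Yes

Take x = 1, y = 0. Substituting into each constraint:
  (1) -3(1) - 2(0) = -3 ✓
  (2) 0 < 1 ✓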